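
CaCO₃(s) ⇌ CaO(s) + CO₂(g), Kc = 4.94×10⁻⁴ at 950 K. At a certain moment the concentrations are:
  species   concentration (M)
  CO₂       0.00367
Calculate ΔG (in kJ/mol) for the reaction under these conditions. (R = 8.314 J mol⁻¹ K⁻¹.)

ΔG = 15.8 kJ/mol

(CaCO₃, CaO are pure solids — omitted from Qc.)
Qc = [CO₂] = 0.00367
ΔG = RT ln(Qc/Kc) = (8.314 J mol⁻¹ K⁻¹)(950 K) × ln(0.00367/4.94×10⁻⁴)
   = (7.898 kJ/mol)(2.005) = 15.8 kJ/mol
ΔG > 0, so the forward reaction is non-spontaneous (proceeds in reverse).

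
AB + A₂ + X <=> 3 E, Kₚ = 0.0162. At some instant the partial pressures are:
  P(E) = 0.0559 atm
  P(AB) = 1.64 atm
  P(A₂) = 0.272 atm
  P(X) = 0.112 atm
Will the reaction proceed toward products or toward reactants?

in the forward direction

Qₚ = P(E)³ / (P(AB)·P(A₂)·P(X)) = (0.0559)³ / ((1.64)·(0.272)·(0.112)) = 0.00350
Qₚ = 0.00350 < Kₚ = 0.0162, so the forward reaction proceeds.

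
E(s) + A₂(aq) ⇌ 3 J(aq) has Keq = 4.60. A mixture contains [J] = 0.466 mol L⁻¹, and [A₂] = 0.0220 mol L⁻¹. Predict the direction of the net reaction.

(E is a pure solid — omitted from Q.)
Q = [J]³ / [A₂] = (0.466)³ / (0.0220) = 4.60
Q = 4.60 = Keq, so the system is already at equilibrium.

neither direction; the system is at equilibrium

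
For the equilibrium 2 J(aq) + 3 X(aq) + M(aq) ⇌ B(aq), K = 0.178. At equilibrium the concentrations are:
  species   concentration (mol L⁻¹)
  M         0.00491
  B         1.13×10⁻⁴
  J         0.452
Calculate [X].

At equilibrium, K = [B] / ([J]²·[X]³·[M]) = 0.178.
(1.13×10⁻⁴) / ((0.452)²·([X])³·(0.00491)) = 0.178
[X]³ = 0.633 ⇒ [X] = 0.859 mol L⁻¹

[X] = 0.859 mol L⁻¹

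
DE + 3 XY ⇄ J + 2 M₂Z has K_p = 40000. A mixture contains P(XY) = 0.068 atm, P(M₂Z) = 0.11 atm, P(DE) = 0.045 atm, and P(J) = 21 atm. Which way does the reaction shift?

forward (toward products)

Q_p = P(J)·P(M₂Z)² / (P(DE)·P(XY)³) = (21)·(0.11)² / ((0.045)·(0.068)³) = 18000
Q_p = 18000 < K_p = 40000, so the forward reaction proceeds.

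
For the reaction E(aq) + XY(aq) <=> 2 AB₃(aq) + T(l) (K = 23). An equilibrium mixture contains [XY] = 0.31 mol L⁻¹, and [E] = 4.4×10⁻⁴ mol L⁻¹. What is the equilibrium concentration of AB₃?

(T is a pure liquid — omitted from K.)
At equilibrium, K = [AB₃]² / ([E]·[XY]) = 23.
([AB₃])² / ((4.4×10⁻⁴)·(0.31)) = 23
[AB₃]² = 0.00314 ⇒ [AB₃] = 0.056 mol L⁻¹

[AB₃] = 0.056 mol L⁻¹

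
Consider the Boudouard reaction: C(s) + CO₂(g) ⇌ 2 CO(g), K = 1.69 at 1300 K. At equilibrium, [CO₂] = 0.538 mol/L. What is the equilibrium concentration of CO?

[CO] = 0.954 mol/L

(C is a pure solid — omitted from K.)
At equilibrium, K = [CO]² / [CO₂] = 1.69.
([CO])² / (0.538) = 1.69
[CO]² = 0.909 ⇒ [CO] = 0.954 mol/L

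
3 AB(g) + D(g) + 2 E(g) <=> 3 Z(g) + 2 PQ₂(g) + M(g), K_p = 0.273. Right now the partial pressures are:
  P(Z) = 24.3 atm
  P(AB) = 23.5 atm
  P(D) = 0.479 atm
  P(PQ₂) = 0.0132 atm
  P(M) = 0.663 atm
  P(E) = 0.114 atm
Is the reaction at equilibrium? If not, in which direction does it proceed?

in the forward direction

Q_p = P(Z)³·P(PQ₂)²·P(M) / (P(AB)³·P(D)·P(E)²) = (24.3)³·(0.0132)²·(0.663) / ((23.5)³·(0.479)·(0.114)²) = 0.0205
Q_p = 0.0205 < K_p = 0.273, so the forward reaction proceeds.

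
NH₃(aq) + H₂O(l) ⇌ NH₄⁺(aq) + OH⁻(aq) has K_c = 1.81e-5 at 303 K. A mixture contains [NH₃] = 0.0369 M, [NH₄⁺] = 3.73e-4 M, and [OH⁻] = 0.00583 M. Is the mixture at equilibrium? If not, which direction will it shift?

(H₂O is a pure liquid — omitted from Q_c.)
Q_c = [NH₄⁺]·[OH⁻] / [NH₃] = (3.73e-4)·(0.00583) / (0.0369) = 5.89e-5
Q_c = 5.89e-5 > K_c = 1.81e-5: net reverse reaction.

no; Q > K, reaction proceeds in reverse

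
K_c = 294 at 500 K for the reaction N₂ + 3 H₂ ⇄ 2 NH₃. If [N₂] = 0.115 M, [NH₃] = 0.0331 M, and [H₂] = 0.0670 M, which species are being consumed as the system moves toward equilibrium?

N₂, H₂ (reactants)

Q_c = [NH₃]² / ([N₂]·[H₂]³) = (0.0331)² / ((0.115)·(0.0670)³) = 31.7
Q_c = 31.7 < K_c = 294: net forward reaction.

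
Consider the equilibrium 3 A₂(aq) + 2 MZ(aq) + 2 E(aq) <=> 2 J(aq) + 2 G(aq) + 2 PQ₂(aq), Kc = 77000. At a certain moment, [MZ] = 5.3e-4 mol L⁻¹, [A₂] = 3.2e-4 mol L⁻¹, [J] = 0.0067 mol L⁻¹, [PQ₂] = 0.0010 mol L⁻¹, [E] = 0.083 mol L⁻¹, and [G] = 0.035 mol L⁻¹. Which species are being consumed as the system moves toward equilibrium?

J, G, PQ₂ (products)

Qc = [J]²·[G]²·[PQ₂]² / ([A₂]³·[MZ]²·[E]²) = (0.0067)²·(0.035)²·(0.0010)² / ((3.2e-4)³·(5.3e-4)²·(0.083)²) = 8.7e5
Qc = 8.7e5 > Kc = 77000: net reverse reaction.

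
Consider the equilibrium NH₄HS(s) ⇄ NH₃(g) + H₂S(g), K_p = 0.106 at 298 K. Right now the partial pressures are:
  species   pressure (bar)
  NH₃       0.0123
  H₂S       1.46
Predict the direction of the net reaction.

forward (toward products)

(NH₄HS is a pure solid — omitted from Q_p.)
Q_p = P(NH₃)·P(H₂S) = (0.0123)·(1.46) = 0.0180
Q_p = 0.0180 < K_p = 0.106, so the forward reaction proceeds.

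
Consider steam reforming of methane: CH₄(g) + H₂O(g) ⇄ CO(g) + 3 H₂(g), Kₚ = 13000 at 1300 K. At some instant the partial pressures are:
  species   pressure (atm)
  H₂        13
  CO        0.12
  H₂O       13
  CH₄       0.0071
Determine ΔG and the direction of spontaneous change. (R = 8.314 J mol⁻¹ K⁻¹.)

Qₚ = P(CO)·P(H₂)³ / (P(CH₄)·P(H₂O)) = (0.12)·(13)³ / ((0.0071)·(13)) = 2860
ΔG = RT ln(Qₚ/Kₚ) = (8.314 J mol⁻¹ K⁻¹)(1300 K) × ln(2860/13000)
   = (10.81 kJ/mol)(-1.514) = -16.4 kJ/mol
ΔG < 0, so the forward reaction is spontaneous (proceeds forward).

ΔG = -16.4 kJ/mol; the forward reaction is spontaneous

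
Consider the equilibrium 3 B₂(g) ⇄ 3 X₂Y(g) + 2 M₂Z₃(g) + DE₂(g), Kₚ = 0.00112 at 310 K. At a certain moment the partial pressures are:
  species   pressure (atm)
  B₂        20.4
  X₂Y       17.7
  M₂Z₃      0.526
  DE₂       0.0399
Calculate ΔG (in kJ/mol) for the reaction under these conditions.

Qₚ = P(X₂Y)³·P(M₂Z₃)²·P(DE₂) / P(B₂)³ = (17.7)³·(0.526)²·(0.0399) / (20.4)³ = 0.00721
ΔG = RT ln(Qₚ/Kₚ) = (8.314 J mol⁻¹ K⁻¹)(310 K) × ln(0.00721/0.00112)
   = (2.577 kJ/mol)(1.862) = 4.80 kJ/mol
ΔG > 0, so the forward reaction is non-spontaneous (proceeds in reverse).

ΔG = 4.80 kJ/mol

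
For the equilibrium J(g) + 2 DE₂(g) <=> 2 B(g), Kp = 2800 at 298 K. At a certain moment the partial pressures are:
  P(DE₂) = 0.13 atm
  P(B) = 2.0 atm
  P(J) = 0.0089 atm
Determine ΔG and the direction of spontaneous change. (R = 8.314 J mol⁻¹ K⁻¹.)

ΔG = 5.58 kJ/mol; the forward reaction is non-spontaneous

Qp = P(B)² / (P(J)·P(DE₂)²) = (2.0)² / ((0.0089)·(0.13)²) = 26600
ΔG = RT ln(Qp/Kp) = (8.314 J mol⁻¹ K⁻¹)(298 K) × ln(26600/2800)
   = (2.478 kJ/mol)(2.251) = 5.58 kJ/mol
ΔG > 0, so the forward reaction is non-spontaneous (proceeds in reverse).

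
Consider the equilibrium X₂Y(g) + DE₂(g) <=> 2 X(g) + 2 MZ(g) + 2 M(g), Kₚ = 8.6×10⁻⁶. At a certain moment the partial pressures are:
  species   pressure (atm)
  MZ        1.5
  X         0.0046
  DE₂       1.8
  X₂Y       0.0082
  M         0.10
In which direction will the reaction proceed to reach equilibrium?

toward reactants

Qₚ = P(X)²·P(MZ)²·P(M)² / (P(X₂Y)·P(DE₂)) = (0.0046)²·(1.5)²·(0.10)² / ((0.0082)·(1.8)) = 3.2×10⁻⁵
Qₚ = 3.2×10⁻⁵ > Kₚ = 8.6×10⁻⁶, so the reverse reaction proceeds.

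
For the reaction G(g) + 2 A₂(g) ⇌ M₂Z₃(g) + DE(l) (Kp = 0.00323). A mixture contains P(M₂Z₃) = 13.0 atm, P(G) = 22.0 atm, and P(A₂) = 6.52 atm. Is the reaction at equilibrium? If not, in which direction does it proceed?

to the left

(DE is a pure liquid — omitted from Qp.)
Qp = P(M₂Z₃) / (P(G)·P(A₂)²) = (13.0) / ((22.0)·(6.52)²) = 0.0139
Qp = 0.0139 > Kp = 0.00323, so the reverse reaction proceeds.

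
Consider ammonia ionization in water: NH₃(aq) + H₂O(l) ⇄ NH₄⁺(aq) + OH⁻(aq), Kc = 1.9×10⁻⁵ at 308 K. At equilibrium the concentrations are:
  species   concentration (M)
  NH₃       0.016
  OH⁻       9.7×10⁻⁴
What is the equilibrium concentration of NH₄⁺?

[NH₄⁺] = 3.1×10⁻⁴ M

(H₂O is a pure liquid — omitted from Kc.)
At equilibrium, Kc = [NH₄⁺]·[OH⁻] / [NH₃] = 1.9×10⁻⁵.
([NH₄⁺])·(9.7×10⁻⁴) / (0.016) = 1.9×10⁻⁵
[NH₄⁺] = 3.13×10⁻⁴ = 3.1×10⁻⁴ M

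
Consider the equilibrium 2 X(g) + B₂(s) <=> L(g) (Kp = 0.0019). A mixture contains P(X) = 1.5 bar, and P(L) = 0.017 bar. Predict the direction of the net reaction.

(B₂ is a pure solid — omitted from Qp.)
Qp = P(L) / P(X)² = (0.017) / (1.5)² = 0.0076
Qp = 0.0076 > Kp = 0.0019, so the reverse reaction proceeds.

to the left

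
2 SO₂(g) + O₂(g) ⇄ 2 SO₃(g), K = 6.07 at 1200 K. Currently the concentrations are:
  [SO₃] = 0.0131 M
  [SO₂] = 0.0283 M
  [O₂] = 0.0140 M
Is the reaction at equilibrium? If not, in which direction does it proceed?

toward reactants

Q = [SO₃]² / ([SO₂]²·[O₂]) = (0.0131)² / ((0.0283)²·(0.0140)) = 15.3
Q = 15.3 > K = 6.07, so the reverse reaction proceeds.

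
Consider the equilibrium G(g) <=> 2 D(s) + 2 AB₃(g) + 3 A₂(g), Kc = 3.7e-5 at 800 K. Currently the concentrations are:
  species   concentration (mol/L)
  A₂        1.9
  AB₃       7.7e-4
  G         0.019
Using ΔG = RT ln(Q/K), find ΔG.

ΔG = 11.7 kJ/mol

(D is a pure solid — omitted from Qc.)
Qc = [AB₃]²·[A₂]³ / [G] = (7.7e-4)²·(1.9)³ / (0.019) = 2.14e-4
ΔG = RT ln(Qc/Kc) = (8.314 J mol⁻¹ K⁻¹)(800 K) × ln(2.14e-4/3.7e-5)
   = (6.651 kJ/mol)(1.755) = 11.7 kJ/mol
ΔG > 0, so the forward reaction is non-spontaneous (proceeds in reverse).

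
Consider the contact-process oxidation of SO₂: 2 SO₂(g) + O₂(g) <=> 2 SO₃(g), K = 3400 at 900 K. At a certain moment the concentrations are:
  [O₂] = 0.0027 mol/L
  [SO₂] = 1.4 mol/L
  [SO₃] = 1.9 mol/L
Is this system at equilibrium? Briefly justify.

Q = [SO₃]² / ([SO₂]²·[O₂]) = (1.9)² / ((1.4)²·(0.0027)) = 680
Q = 680 < K = 3400: net forward reaction.

no; Q < K, reaction proceeds forward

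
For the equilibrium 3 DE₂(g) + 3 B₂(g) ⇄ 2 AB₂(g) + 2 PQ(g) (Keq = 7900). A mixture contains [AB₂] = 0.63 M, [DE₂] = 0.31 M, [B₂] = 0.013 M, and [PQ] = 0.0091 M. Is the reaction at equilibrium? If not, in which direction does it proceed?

Q = [AB₂]²·[PQ]² / ([DE₂]³·[B₂]³) = (0.63)²·(0.0091)² / ((0.31)³·(0.013)³) = 500
Q = 500 < Keq = 7900, so the forward reaction proceeds.

forward (toward products)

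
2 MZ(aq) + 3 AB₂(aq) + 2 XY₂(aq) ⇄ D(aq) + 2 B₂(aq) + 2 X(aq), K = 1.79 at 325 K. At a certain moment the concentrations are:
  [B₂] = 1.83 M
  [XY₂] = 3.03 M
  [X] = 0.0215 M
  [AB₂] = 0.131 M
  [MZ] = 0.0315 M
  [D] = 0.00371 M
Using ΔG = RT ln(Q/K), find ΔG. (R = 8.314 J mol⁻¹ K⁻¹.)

Q = [D]·[B₂]²·[X]² / ([MZ]²·[AB₂]³·[XY₂]²) = (0.00371)·(1.83)²·(0.0215)² / ((0.0315)²·(0.131)³·(3.03)²) = 0.280
ΔG = RT ln(Q/K) = (8.314 J mol⁻¹ K⁻¹)(325 K) × ln(0.280/1.79)
   = (2.702 kJ/mol)(-1.855) = -5.01 kJ/mol
ΔG < 0, so the forward reaction is spontaneous (proceeds forward).

ΔG = -5.01 kJ/mol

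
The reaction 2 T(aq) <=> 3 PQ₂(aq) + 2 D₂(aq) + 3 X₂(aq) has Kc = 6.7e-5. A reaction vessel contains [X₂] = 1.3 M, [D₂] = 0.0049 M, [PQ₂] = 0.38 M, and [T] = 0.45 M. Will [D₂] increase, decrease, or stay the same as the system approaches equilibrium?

Qc = [PQ₂]³·[D₂]²·[X₂]³ / [T]² = (0.38)³·(0.0049)²·(1.3)³ / (0.45)² = 1.4e-5
Qc = 1.4e-5 < Kc = 6.7e-5: net forward reaction.
D₂ is a product, so it increases.

increase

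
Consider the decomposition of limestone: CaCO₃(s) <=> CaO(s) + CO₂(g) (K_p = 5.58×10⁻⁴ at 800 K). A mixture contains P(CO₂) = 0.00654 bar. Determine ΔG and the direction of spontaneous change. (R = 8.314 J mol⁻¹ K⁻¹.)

(CaCO₃, CaO are pure solids — omitted from Q_p.)
Q_p = P(CO₂) = 0.00654
ΔG = RT ln(Q_p/K_p) = (8.314 J mol⁻¹ K⁻¹)(800 K) × ln(0.00654/5.58×10⁻⁴)
   = (6.651 kJ/mol)(2.461) = 16.4 kJ/mol
ΔG > 0, so the forward reaction is non-spontaneous (proceeds in reverse).

ΔG = 16.4 kJ/mol; the forward reaction is non-spontaneous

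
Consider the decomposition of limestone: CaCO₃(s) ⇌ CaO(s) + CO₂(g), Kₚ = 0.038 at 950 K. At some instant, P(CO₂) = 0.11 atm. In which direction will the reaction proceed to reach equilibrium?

reverse (toward reactants)

(CaCO₃, CaO are pure solids — omitted from Qₚ.)
Qₚ = P(CO₂) = 0.11
Qₚ = 0.11 > Kₚ = 0.038, so the reverse reaction proceeds.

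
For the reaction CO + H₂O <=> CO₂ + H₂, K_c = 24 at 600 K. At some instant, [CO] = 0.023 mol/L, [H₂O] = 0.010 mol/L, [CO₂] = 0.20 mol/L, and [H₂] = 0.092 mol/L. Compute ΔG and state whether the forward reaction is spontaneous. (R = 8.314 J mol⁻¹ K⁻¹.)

Q_c = [CO₂]·[H₂] / ([CO]·[H₂O]) = (0.20)·(0.092) / ((0.023)·(0.010)) = 80.0
ΔG = RT ln(Q_c/K_c) = (8.314 J mol⁻¹ K⁻¹)(600 K) × ln(80.0/24)
   = (4.988 kJ/mol)(1.204) = 6.01 kJ/mol
ΔG > 0, so the forward reaction is non-spontaneous (proceeds in reverse).

ΔG = 6.01 kJ/mol; the forward reaction is non-spontaneous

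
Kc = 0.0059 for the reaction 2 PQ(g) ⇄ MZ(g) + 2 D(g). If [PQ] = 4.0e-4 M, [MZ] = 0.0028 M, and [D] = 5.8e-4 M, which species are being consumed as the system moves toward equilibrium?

Qc = [MZ]·[D]² / [PQ]² = (0.0028)·(5.8e-4)² / (4.0e-4)² = 0.0059
Qc = 0.0059 = Kc; the system is at equilibrium.

none (at equilibrium)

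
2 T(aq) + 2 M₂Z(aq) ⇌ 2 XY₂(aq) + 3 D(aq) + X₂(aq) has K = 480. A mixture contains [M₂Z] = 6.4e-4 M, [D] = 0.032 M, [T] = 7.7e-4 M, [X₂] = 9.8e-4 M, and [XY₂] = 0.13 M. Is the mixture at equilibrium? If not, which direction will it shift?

Q = [XY₂]²·[D]³·[X₂] / ([T]²·[M₂Z]²) = (0.13)²·(0.032)³·(9.8e-4) / ((7.7e-4)²·(6.4e-4)²) = 2200
Q = 2200 > K = 480: net reverse reaction.

no; Q > K, reaction proceeds in reverse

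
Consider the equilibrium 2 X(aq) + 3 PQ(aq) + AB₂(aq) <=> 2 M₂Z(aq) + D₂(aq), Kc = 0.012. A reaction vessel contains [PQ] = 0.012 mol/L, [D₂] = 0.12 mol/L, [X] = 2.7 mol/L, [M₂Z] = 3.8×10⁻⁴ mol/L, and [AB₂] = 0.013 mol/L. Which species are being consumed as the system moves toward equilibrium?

Qc = [M₂Z]²·[D₂] / ([X]²·[PQ]³·[AB₂]) = (3.8×10⁻⁴)²·(0.12) / ((2.7)²·(0.012)³·(0.013)) = 0.11
Qc = 0.11 > Kc = 0.012: net reverse reaction.

M₂Z, D₂ (products)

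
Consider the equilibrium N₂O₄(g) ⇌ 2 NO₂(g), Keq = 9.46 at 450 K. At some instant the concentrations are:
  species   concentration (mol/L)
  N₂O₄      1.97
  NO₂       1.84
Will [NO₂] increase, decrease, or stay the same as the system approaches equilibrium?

increase

Q = [NO₂]² / [N₂O₄] = (1.84)² / (1.97) = 1.72
Q = 1.72 < Keq = 9.46: net forward reaction.
NO₂ is a product, so it increases.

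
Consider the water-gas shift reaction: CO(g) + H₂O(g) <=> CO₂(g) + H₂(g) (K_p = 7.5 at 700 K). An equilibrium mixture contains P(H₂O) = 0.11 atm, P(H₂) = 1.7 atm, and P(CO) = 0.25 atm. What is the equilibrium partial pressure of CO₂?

At equilibrium, K_p = P(CO₂)·P(H₂) / (P(CO)·P(H₂O)) = 7.5.
(P(CO₂))·(1.7) / ((0.25)·(0.11)) = 7.5
P(CO₂) = 0.121 = 0.12 atm

P(CO₂) = 0.12 atm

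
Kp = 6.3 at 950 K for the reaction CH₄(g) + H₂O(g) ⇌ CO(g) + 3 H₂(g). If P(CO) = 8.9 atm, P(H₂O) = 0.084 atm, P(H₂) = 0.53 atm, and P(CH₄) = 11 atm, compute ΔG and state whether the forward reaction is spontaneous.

ΔG = -11.7 kJ/mol; the forward reaction is spontaneous

Qp = P(CO)·P(H₂)³ / (P(CH₄)·P(H₂O)) = (8.9)·(0.53)³ / ((11)·(0.084)) = 1.43
ΔG = RT ln(Qp/Kp) = (8.314 J mol⁻¹ K⁻¹)(950 K) × ln(1.43/6.3)
   = (7.898 kJ/mol)(-1.483) = -11.7 kJ/mol
ΔG < 0, so the forward reaction is spontaneous (proceeds forward).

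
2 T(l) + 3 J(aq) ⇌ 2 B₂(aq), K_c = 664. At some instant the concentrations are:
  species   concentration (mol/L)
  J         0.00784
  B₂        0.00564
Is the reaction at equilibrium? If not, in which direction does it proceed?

to the right

(T is a pure liquid — omitted from Q_c.)
Q_c = [B₂]² / [J]³ = (0.00564)² / (0.00784)³ = 66.0
Q_c = 66.0 < K_c = 664, so the forward reaction proceeds.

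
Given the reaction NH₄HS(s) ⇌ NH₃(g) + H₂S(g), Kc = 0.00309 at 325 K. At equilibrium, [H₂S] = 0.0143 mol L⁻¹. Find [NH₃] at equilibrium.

(NH₄HS is a pure solid — omitted from Kc.)
At equilibrium, Kc = [NH₃]·[H₂S] = 0.00309.
([NH₃])·(0.0143) = 0.00309
[NH₃] = 0.216 mol L⁻¹

[NH₃] = 0.216 mol L⁻¹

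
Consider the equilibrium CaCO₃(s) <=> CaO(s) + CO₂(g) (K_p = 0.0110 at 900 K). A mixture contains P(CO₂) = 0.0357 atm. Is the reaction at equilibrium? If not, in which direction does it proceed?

(CaCO₃, CaO are pure solids — omitted from Q_p.)
Q_p = P(CO₂) = 0.0357
Q_p = 0.0357 > K_p = 0.0110, so the reverse reaction proceeds.

in the reverse direction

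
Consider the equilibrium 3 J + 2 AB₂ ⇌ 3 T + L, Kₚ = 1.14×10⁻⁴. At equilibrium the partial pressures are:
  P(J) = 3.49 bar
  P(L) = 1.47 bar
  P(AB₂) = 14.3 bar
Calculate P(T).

P(T) = 0.877 bar

At equilibrium, Kₚ = P(T)³·P(L) / (P(J)³·P(AB₂)²) = 1.14×10⁻⁴.
(P(T))³·(1.47) / ((3.49)³·(14.3)²) = 1.14×10⁻⁴
P(T)³ = 0.674 ⇒ P(T) = 0.877 bar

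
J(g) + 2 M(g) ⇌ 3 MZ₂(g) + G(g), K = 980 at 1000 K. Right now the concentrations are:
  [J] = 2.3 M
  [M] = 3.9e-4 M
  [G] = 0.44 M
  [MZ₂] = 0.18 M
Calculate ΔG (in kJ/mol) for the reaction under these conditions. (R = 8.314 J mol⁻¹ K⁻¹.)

ΔG = 16.7 kJ/mol

Q = [MZ₂]³·[G] / ([J]·[M]²) = (0.18)³·(0.44) / ((2.3)·(3.9e-4)²) = 7340
ΔG = RT ln(Q/K) = (8.314 J mol⁻¹ K⁻¹)(1000 K) × ln(7340/980)
   = (8.314 kJ/mol)(2.014) = 16.7 kJ/mol
ΔG > 0, so the forward reaction is non-spontaneous (proceeds in reverse).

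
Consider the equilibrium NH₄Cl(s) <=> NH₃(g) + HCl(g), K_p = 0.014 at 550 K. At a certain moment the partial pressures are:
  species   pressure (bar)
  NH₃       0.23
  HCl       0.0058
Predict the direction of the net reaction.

in the forward direction

(NH₄Cl is a pure solid — omitted from Q_p.)
Q_p = P(NH₃)·P(HCl) = (0.23)·(0.0058) = 0.0013
Q_p = 0.0013 < K_p = 0.014, so the forward reaction proceeds.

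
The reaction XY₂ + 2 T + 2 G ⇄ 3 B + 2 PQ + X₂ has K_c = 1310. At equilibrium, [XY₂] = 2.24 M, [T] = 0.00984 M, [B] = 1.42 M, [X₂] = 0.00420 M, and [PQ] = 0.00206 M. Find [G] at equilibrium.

At equilibrium, K_c = [B]³·[PQ]²·[X₂] / ([XY₂]·[T]²·[G]²) = 1310.
(1.42)³·(0.00206)²·(0.00420) / ((2.24)·(0.00984)²·([G])²) = 1310
[G]² = 1.80e-7 ⇒ [G] = 4.24e-4 M

[G] = 4.24e-4 M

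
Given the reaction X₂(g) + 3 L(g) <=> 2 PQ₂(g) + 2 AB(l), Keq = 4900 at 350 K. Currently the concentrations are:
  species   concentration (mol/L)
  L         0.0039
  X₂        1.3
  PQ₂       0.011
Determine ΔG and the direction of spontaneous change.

ΔG = -3.31 kJ/mol; the forward reaction is spontaneous

(AB is a pure liquid — omitted from Q.)
Q = [PQ₂]² / ([X₂]·[L]³) = (0.011)² / ((1.3)·(0.0039)³) = 1570
ΔG = RT ln(Q/Keq) = (8.314 J mol⁻¹ K⁻¹)(350 K) × ln(1570/4900)
   = (2.910 kJ/mol)(-1.138) = -3.31 kJ/mol
ΔG < 0, so the forward reaction is spontaneous (proceeds forward).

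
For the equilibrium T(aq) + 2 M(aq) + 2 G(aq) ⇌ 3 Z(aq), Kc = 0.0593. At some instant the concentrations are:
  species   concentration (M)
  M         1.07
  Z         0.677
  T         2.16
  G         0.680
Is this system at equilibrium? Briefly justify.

Qc = [Z]³ / ([T]·[M]²·[G]²) = (0.677)³ / ((2.16)·(1.07)²·(0.680)²) = 0.271
Qc = 0.271 > Kc = 0.0593: net reverse reaction.

no; Q > K, reaction proceeds in reverse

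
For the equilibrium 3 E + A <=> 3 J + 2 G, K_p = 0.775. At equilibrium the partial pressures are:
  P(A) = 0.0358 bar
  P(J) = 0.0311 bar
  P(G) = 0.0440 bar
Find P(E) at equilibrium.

P(E) = 0.0128 bar

At equilibrium, K_p = P(J)³·P(G)² / (P(E)³·P(A)) = 0.775.
(0.0311)³·(0.0440)² / ((P(E))³·(0.0358)) = 0.775
P(E)³ = 2.10×10⁻⁶ ⇒ P(E) = 0.0128 bar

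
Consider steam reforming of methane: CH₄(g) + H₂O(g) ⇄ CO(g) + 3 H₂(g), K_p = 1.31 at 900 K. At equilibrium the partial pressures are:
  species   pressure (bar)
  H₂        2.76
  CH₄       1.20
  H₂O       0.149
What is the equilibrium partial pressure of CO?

At equilibrium, K_p = P(CO)·P(H₂)³ / (P(CH₄)·P(H₂O)) = 1.31.
(P(CO))·(2.76)³ / ((1.20)·(0.149)) = 1.31
P(CO) = 0.0111 bar

P(CO) = 0.0111 bar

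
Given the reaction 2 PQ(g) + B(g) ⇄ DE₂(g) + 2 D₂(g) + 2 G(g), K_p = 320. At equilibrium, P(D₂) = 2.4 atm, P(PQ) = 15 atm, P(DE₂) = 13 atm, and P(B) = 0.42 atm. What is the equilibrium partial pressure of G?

P(G) = 20 atm

At equilibrium, K_p = P(DE₂)·P(D₂)²·P(G)² / (P(PQ)²·P(B)) = 320.
(13)·(2.4)²·(P(G))² / ((15)²·(0.42)) = 320
P(G)² = 404 ⇒ P(G) = 20 atm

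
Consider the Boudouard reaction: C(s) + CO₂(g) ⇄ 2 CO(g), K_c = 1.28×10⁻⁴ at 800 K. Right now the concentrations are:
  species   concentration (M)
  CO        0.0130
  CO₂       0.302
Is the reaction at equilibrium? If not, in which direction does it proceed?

(C is a pure solid — omitted from Q_c.)
Q_c = [CO]² / [CO₂] = (0.0130)² / (0.302) = 5.60×10⁻⁴
Q_c = 5.60×10⁻⁴ > K_c = 1.28×10⁻⁴, so the reverse reaction proceeds.

to the left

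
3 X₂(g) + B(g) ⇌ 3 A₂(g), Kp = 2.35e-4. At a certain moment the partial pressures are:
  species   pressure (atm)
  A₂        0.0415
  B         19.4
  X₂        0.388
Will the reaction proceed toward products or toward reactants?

Qp = P(A₂)³ / (P(X₂)³·P(B)) = (0.0415)³ / ((0.388)³·(19.4)) = 6.31e-5
Qp = 6.31e-5 < Kp = 2.35e-4, so the forward reaction proceeds.

to the right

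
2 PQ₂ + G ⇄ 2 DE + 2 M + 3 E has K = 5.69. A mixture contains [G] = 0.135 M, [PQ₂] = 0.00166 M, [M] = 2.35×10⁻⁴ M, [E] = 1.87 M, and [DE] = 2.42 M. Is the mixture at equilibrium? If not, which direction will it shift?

yes, at equilibrium

Q = [DE]²·[M]²·[E]³ / ([PQ₂]²·[G]) = (2.42)²·(2.35×10⁻⁴)²·(1.87)³ / ((0.00166)²·(0.135)) = 5.69
Q = 5.69 = K; the system is at equilibrium.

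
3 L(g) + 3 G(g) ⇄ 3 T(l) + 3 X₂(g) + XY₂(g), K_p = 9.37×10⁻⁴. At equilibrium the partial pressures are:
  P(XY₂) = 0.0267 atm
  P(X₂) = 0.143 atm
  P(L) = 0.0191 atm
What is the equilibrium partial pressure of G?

P(G) = 22.9 atm

(T is a pure liquid — omitted from K_p.)
At equilibrium, K_p = P(X₂)³·P(XY₂) / (P(L)³·P(G)³) = 9.37×10⁻⁴.
(0.143)³·(0.0267) / ((0.0191)³·(P(G))³) = 9.37×10⁻⁴
P(G)³ = 12000 ⇒ P(G) = 22.9 atm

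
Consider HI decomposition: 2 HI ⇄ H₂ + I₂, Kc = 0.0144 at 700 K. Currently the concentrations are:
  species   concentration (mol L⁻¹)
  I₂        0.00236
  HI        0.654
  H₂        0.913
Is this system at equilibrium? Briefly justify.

no; Q < K, reaction proceeds forward

Qc = [H₂]·[I₂] / [HI]² = (0.913)·(0.00236) / (0.654)² = 0.00504
Qc = 0.00504 < Kc = 0.0144: net forward reaction.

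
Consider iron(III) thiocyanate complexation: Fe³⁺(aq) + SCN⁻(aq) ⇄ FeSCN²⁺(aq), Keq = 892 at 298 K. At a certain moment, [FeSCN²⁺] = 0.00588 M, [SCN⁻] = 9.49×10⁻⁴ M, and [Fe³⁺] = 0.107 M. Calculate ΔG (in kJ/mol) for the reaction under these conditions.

ΔG = -6.78 kJ/mol

Q = [FeSCN²⁺] / ([Fe³⁺]·[SCN⁻]) = (0.00588) / ((0.107)·(9.49×10⁻⁴)) = 57.9
ΔG = RT ln(Q/Keq) = (8.314 J mol⁻¹ K⁻¹)(298 K) × ln(57.9/892)
   = (2.478 kJ/mol)(-2.735) = -6.78 kJ/mol
ΔG < 0, so the forward reaction is spontaneous (proceeds forward).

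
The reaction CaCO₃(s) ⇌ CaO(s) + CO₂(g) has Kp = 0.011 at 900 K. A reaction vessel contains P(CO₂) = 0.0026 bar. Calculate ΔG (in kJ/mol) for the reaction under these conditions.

(CaCO₃, CaO are pure solids — omitted from Qp.)
Qp = P(CO₂) = 0.00260
ΔG = RT ln(Qp/Kp) = (8.314 J mol⁻¹ K⁻¹)(900 K) × ln(0.00260/0.011)
   = (7.483 kJ/mol)(-1.442) = -10.8 kJ/mol
ΔG < 0, so the forward reaction is spontaneous (proceeds forward).

ΔG = -10.8 kJ/mol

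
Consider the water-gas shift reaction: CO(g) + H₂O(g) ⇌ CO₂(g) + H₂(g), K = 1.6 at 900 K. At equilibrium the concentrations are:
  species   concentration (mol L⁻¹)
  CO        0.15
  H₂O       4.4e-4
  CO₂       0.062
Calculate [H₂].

At equilibrium, K = [CO₂]·[H₂] / ([CO]·[H₂O]) = 1.6.
(0.062)·([H₂]) / ((0.15)·(4.4e-4)) = 1.6
[H₂] = 0.00170 = 0.0017 mol L⁻¹

[H₂] = 0.0017 mol L⁻¹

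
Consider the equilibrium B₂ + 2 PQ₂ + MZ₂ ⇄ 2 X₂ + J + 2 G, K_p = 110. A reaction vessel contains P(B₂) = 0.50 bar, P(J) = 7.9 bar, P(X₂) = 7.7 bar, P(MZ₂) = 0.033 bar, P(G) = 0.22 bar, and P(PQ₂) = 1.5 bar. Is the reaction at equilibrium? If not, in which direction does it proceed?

Q_p = P(X₂)²·P(J)·P(G)² / (P(B₂)·P(PQ₂)²·P(MZ₂)) = (7.7)²·(7.9)·(0.22)² / ((0.50)·(1.5)²·(0.033)) = 610
Q_p = 610 > K_p = 110, so the reverse reaction proceeds.

to the left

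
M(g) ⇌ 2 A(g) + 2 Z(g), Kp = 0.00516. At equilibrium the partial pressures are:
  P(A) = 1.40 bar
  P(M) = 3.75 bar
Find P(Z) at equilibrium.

P(Z) = 0.0994 bar

At equilibrium, Kp = P(A)²·P(Z)² / P(M) = 0.00516.
(1.40)²·(P(Z))² / (3.75) = 0.00516
P(Z)² = 0.00987 ⇒ P(Z) = 0.0994 bar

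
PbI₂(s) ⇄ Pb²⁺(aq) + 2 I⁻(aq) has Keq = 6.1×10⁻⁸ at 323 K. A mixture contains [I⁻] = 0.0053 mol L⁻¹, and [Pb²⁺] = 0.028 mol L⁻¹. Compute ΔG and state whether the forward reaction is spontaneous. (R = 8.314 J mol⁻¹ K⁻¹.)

ΔG = 6.87 kJ/mol; the forward reaction is non-spontaneous

(PbI₂ is a pure solid — omitted from Q.)
Q = [Pb²⁺]·[I⁻]² = (0.028)·(0.0053)² = 7.87×10⁻⁷
ΔG = RT ln(Q/Keq) = (8.314 J mol⁻¹ K⁻¹)(323 K) × ln(7.87×10⁻⁷/6.1×10⁻⁸)
   = (2.685 kJ/mol)(2.557) = 6.87 kJ/mol
ΔG > 0, so the forward reaction is non-spontaneous (proceeds in reverse).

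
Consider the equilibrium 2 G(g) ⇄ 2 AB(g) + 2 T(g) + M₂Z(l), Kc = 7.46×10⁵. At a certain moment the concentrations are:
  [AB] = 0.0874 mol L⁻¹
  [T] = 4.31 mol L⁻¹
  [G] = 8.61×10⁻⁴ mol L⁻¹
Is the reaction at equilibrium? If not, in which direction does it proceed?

in the forward direction

(M₂Z is a pure liquid — omitted from Qc.)
Qc = [AB]²·[T]² / [G]² = (0.0874)²·(4.31)² / (8.61×10⁻⁴)² = 1.91×10⁵
Qc = 1.91×10⁵ < Kc = 7.46×10⁵, so the forward reaction proceeds.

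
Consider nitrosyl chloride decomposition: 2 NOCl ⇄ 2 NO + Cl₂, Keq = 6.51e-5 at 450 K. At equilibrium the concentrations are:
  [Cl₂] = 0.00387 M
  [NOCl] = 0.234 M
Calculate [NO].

At equilibrium, Keq = [NO]²·[Cl₂] / [NOCl]² = 6.51e-5.
([NO])²·(0.00387) / (0.234)² = 6.51e-5
[NO]² = 9.21e-4 ⇒ [NO] = 0.0303 M

[NO] = 0.0303 M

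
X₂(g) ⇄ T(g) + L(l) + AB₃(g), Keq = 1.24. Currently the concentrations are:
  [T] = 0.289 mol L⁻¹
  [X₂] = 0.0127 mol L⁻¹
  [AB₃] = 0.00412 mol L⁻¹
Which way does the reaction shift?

to the right

(L is a pure liquid — omitted from Q.)
Q = [T]·[AB₃] / [X₂] = (0.289)·(0.00412) / (0.0127) = 0.0938
Q = 0.0938 < Keq = 1.24, so the forward reaction proceeds.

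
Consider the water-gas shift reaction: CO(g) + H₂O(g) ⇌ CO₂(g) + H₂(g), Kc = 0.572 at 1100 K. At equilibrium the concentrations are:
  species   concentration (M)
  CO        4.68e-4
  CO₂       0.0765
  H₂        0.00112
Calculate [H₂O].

At equilibrium, Kc = [CO₂]·[H₂] / ([CO]·[H₂O]) = 0.572.
(0.0765)·(0.00112) / ((4.68e-4)·([H₂O])) = 0.572
[H₂O] = 0.320 M

[H₂O] = 0.320 M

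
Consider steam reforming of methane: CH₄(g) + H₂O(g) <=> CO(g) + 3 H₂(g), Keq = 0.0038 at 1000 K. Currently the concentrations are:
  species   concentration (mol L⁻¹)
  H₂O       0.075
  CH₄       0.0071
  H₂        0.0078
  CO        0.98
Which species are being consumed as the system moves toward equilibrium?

CH₄, H₂O (reactants)

Q = [CO]·[H₂]³ / ([CH₄]·[H₂O]) = (0.98)·(0.0078)³ / ((0.0071)·(0.075)) = 8.7×10⁻⁴
Q = 8.7×10⁻⁴ < Keq = 0.0038: net forward reaction.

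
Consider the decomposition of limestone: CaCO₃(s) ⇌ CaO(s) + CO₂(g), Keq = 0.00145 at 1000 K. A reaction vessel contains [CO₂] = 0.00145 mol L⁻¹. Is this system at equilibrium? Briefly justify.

(CaCO₃, CaO are pure solids — omitted from Q.)
Q = [CO₂] = 0.00145
Q = 0.00145 = Keq; the system is at equilibrium.

yes, at equilibrium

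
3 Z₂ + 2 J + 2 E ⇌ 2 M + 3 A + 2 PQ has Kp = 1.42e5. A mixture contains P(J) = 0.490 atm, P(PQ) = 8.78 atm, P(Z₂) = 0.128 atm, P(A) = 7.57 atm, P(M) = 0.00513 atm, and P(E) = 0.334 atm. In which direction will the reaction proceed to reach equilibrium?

toward products

Qp = P(M)²·P(A)³·P(PQ)² / (P(Z₂)³·P(J)²·P(E)²) = (0.00513)²·(7.57)³·(8.78)² / ((0.128)³·(0.490)²·(0.334)²) = 15700
Qp = 15700 < Kp = 1.42e5, so the forward reaction proceeds.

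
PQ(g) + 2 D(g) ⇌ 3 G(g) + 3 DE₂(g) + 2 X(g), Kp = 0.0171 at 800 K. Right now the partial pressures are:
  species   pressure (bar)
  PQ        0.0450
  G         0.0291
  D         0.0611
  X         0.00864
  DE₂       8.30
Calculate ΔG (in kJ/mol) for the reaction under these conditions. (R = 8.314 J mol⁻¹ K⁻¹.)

ΔG = -6.68 kJ/mol

Qp = P(G)³·P(DE₂)³·P(X)² / (P(PQ)·P(D)²) = (0.0291)³·(8.30)³·(0.00864)² / ((0.0450)·(0.0611)²) = 0.00626
ΔG = RT ln(Qp/Kp) = (8.314 J mol⁻¹ K⁻¹)(800 K) × ln(0.00626/0.0171)
   = (6.651 kJ/mol)(-1.005) = -6.68 kJ/mol
ΔG < 0, so the forward reaction is spontaneous (proceeds forward).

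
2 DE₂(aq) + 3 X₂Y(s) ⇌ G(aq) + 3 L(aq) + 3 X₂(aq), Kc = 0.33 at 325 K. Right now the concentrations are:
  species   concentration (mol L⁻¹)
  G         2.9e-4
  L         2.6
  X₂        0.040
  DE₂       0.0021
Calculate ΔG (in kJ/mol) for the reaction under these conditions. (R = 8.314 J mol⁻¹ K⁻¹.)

(X₂Y is a pure solid — omitted from Qc.)
Qc = [G]·[L]³·[X₂]³ / [DE₂]² = (2.9e-4)·(2.6)³·(0.040)³ / (0.0021)² = 0.0740
ΔG = RT ln(Qc/Kc) = (8.314 J mol⁻¹ K⁻¹)(325 K) × ln(0.0740/0.33)
   = (2.702 kJ/mol)(-1.495) = -4.04 kJ/mol
ΔG < 0, so the forward reaction is spontaneous (proceeds forward).

ΔG = -4.04 kJ/mol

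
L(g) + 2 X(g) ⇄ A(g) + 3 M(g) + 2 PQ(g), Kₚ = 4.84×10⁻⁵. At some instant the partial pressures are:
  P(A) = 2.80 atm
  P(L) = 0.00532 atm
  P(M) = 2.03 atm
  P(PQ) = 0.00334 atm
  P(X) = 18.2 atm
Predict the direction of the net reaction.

Qₚ = P(A)·P(M)³·P(PQ)² / (P(L)·P(X)²) = (2.80)·(2.03)³·(0.00334)² / ((0.00532)·(18.2)²) = 1.48×10⁻⁴
Qₚ = 1.48×10⁻⁴ > Kₚ = 4.84×10⁻⁵, so the reverse reaction proceeds.

to the left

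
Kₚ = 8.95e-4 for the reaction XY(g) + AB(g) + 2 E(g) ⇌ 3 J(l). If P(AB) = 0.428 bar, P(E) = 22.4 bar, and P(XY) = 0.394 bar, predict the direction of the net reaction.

(J is a pure liquid — omitted from Qₚ.)
Qₚ = 1 / (P(XY)·P(AB)·P(E)²) = 1 / ((0.394)·(0.428)·(22.4)²) = 0.0118
Qₚ = 0.0118 > Kₚ = 8.95e-4, so the reverse reaction proceeds.

reverse (toward reactants)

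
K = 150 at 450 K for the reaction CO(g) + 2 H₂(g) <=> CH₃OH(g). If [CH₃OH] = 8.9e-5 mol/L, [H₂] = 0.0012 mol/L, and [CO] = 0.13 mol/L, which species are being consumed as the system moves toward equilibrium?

CH₃OH (products)

Q = [CH₃OH] / ([CO]·[H₂]²) = (8.9e-5) / ((0.13)·(0.0012)²) = 480
Q = 480 > K = 150: net reverse reaction.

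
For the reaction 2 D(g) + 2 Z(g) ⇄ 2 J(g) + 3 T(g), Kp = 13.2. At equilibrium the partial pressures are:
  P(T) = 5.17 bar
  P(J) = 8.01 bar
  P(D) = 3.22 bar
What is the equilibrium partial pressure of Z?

At equilibrium, Kp = P(J)²·P(T)³ / (P(D)²·P(Z)²) = 13.2.
(8.01)²·(5.17)³ / ((3.22)²·(P(Z))²) = 13.2
P(Z)² = 64.8 ⇒ P(Z) = 8.05 bar

P(Z) = 8.05 bar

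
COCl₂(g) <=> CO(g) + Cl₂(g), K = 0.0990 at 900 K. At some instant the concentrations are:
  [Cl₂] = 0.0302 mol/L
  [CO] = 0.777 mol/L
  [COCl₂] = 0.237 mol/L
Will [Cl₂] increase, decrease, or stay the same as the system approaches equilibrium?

Q = [CO]·[Cl₂] / [COCl₂] = (0.777)·(0.0302) / (0.237) = 0.0990
Q = 0.0990 = K; the system is at equilibrium.

stay the same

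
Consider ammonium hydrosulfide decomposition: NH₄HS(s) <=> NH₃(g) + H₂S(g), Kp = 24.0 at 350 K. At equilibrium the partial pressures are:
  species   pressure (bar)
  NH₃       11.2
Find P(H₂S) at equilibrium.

(NH₄HS is a pure solid — omitted from Kp.)
At equilibrium, Kp = P(NH₃)·P(H₂S) = 24.0.
(11.2)·(P(H₂S)) = 24.0
P(H₂S) = 2.14 bar

P(H₂S) = 2.14 bar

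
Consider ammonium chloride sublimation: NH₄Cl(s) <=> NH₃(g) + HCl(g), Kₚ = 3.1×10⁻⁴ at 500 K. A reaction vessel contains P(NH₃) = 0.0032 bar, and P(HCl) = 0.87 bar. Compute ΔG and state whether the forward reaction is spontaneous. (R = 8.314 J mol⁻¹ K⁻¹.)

(NH₄Cl is a pure solid — omitted from Qₚ.)
Qₚ = P(NH₃)·P(HCl) = (0.0032)·(0.87) = 0.00278
ΔG = RT ln(Qₚ/Kₚ) = (8.314 J mol⁻¹ K⁻¹)(500 K) × ln(0.00278/3.1×10⁻⁴)
   = (4.157 kJ/mol)(2.194) = 9.12 kJ/mol
ΔG > 0, so the forward reaction is non-spontaneous (proceeds in reverse).

ΔG = 9.12 kJ/mol; the forward reaction is non-spontaneous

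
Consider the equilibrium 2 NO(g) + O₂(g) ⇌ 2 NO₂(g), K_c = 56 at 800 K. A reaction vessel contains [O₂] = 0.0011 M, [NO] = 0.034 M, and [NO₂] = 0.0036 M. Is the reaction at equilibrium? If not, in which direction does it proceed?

Q_c = [NO₂]² / ([NO]²·[O₂]) = (0.0036)² / ((0.034)²·(0.0011)) = 10
Q_c = 10 < K_c = 56, so the forward reaction proceeds.

to the right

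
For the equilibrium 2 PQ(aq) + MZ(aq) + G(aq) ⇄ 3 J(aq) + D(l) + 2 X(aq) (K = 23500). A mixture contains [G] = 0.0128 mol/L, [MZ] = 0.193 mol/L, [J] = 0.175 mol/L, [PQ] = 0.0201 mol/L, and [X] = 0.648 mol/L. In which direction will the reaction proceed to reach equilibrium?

in the forward direction

(D is a pure liquid — omitted from Q.)
Q = [J]³·[X]² / ([PQ]²·[MZ]·[G]) = (0.175)³·(0.648)² / ((0.0201)²·(0.193)·(0.0128)) = 2250
Q = 2250 < K = 23500, so the forward reaction proceeds.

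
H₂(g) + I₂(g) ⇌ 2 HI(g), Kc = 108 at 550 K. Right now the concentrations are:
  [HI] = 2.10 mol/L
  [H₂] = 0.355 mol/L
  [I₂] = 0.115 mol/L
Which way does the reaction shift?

Qc = [HI]² / ([H₂]·[I₂]) = (2.10)² / ((0.355)·(0.115)) = 108
Qc = 108 = Kc, so the system is already at equilibrium.

neither direction; the system is at equilibrium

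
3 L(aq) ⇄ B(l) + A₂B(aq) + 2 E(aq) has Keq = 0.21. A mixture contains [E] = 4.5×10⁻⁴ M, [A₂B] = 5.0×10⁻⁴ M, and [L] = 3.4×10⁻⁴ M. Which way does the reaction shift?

(B is a pure liquid — omitted from Q.)
Q = [A₂B]·[E]² / [L]³ = (5.0×10⁻⁴)·(4.5×10⁻⁴)² / (3.4×10⁻⁴)³ = 2.6
Q = 2.6 > Keq = 0.21, so the reverse reaction proceeds.

toward reactants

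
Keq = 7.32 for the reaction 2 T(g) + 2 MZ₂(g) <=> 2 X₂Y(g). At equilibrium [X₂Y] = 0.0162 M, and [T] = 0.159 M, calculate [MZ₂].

[MZ₂] = 0.0377 M

At equilibrium, Keq = [X₂Y]² / ([T]²·[MZ₂]²) = 7.32.
(0.0162)² / ((0.159)²·([MZ₂])²) = 7.32
[MZ₂]² = 0.00142 ⇒ [MZ₂] = 0.0377 M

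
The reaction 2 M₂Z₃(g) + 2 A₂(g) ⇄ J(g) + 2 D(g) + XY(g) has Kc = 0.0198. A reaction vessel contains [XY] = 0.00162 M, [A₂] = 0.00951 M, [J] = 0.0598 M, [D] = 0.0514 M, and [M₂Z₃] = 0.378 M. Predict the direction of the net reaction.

Qc = [J]·[D]²·[XY] / ([M₂Z₃]²·[A₂]²) = (0.0598)·(0.0514)²·(0.00162) / ((0.378)²·(0.00951)²) = 0.0198
Qc = 0.0198 = Kc, so the system is already at equilibrium.

no net change (already at equilibrium)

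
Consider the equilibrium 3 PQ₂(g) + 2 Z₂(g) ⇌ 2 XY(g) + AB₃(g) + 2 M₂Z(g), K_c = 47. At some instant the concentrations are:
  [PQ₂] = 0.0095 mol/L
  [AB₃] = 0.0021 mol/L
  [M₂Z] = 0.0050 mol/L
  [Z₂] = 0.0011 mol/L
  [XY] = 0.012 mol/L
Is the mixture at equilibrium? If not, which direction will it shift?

no; Q < K, reaction proceeds forward

Q_c = [XY]²·[AB₃]·[M₂Z]² / ([PQ₂]³·[Z₂]²) = (0.012)²·(0.0021)·(0.0050)² / ((0.0095)³·(0.0011)²) = 7.3
Q_c = 7.3 < K_c = 47: net forward reaction.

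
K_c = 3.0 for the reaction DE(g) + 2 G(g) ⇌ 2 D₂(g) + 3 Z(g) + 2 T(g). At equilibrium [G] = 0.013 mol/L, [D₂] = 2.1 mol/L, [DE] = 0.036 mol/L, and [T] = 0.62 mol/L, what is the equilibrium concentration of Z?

At equilibrium, K_c = [D₂]²·[Z]³·[T]² / ([DE]·[G]²) = 3.0.
(2.1)²·([Z])³·(0.62)² / ((0.036)·(0.013)²) = 3.0
[Z]³ = 1.08×10⁻⁵ ⇒ [Z] = 0.022 mol/L

[Z] = 0.022 mol/L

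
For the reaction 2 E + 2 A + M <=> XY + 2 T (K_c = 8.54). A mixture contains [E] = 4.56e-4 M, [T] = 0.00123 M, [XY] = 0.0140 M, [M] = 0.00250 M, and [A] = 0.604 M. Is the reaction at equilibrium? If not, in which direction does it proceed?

to the left

Q_c = [XY]·[T]² / ([E]²·[A]²·[M]) = (0.0140)·(0.00123)² / ((4.56e-4)²·(0.604)²·(0.00250)) = 112
Q_c = 112 > K_c = 8.54, so the reverse reaction proceeds.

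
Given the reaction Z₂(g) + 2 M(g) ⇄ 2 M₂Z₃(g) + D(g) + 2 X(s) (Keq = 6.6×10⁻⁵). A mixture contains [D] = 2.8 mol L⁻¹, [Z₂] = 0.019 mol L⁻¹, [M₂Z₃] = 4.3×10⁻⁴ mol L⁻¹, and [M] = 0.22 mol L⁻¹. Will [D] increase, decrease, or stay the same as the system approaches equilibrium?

decrease

(X is a pure solid — omitted from Q.)
Q = [M₂Z₃]²·[D] / ([Z₂]·[M]²) = (4.3×10⁻⁴)²·(2.8) / ((0.019)·(0.22)²) = 5.6×10⁻⁴
Q = 5.6×10⁻⁴ > Keq = 6.6×10⁻⁵: net reverse reaction.
D is a product, so it decreases.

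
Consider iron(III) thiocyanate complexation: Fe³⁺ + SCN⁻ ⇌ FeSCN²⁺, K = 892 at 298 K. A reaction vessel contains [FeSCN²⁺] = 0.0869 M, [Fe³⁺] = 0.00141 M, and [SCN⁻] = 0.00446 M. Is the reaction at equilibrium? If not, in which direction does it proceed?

reverse (toward reactants)

Q = [FeSCN²⁺] / ([Fe³⁺]·[SCN⁻]) = (0.0869) / ((0.00141)·(0.00446)) = 13800
Q = 13800 > K = 892, so the reverse reaction proceeds.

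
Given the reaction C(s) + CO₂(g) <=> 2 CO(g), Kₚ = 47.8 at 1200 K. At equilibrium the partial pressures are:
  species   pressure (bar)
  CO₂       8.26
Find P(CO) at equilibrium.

(C is a pure solid — omitted from Kₚ.)
At equilibrium, Kₚ = P(CO)² / P(CO₂) = 47.8.
(P(CO))² / (8.26) = 47.8
P(CO)² = 395 ⇒ P(CO) = 19.9 bar

P(CO) = 19.9 bar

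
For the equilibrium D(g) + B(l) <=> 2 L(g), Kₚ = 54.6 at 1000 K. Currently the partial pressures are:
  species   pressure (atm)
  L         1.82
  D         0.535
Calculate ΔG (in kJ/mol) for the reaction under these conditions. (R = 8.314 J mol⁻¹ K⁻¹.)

ΔG = -18.1 kJ/mol

(B is a pure liquid — omitted from Qₚ.)
Qₚ = P(L)² / P(D) = (1.82)² / (0.535) = 6.19
ΔG = RT ln(Qₚ/Kₚ) = (8.314 J mol⁻¹ K⁻¹)(1000 K) × ln(6.19/54.6)
   = (8.314 kJ/mol)(-2.177) = -18.1 kJ/mol
ΔG < 0, so the forward reaction is spontaneous (proceeds forward).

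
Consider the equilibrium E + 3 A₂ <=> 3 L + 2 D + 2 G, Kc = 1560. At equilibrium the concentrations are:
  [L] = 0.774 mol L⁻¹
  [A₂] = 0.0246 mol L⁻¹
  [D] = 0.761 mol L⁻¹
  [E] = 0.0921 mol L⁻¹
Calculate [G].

[G] = 0.0892 mol L⁻¹

At equilibrium, Kc = [L]³·[D]²·[G]² / ([E]·[A₂]³) = 1560.
(0.774)³·(0.761)²·([G])² / ((0.0921)·(0.0246)³) = 1560
[G]² = 0.00797 ⇒ [G] = 0.0892 mol L⁻¹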